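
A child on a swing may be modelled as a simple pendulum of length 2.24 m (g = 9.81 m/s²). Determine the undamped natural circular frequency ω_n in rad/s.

2.09 rad/s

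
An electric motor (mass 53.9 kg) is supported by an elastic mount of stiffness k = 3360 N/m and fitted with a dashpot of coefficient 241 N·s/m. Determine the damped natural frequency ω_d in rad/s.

ω_n = √(k/m) = √(3360/53.9) = 7.895 rad/s.
Critical damping c_c = 2√(k·m) = 2√(3360 × 53.9) = 851.1 N·s/m, so ζ = c/c_c = 241/851.1 = 0.2832.
ω_d = ω_n√(1 − ζ²) = 7.895 × √(1 − 0.0802) = 7.572 rad/s.

7.57 rad/s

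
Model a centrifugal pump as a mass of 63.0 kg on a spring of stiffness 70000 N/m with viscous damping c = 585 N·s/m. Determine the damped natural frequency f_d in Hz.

5.25 Hz

ω_n = √(k/m) = √(70000/63.0) = 33.33 rad/s.
Critical damping c_c = 2√(k·m) = 2√(70000 × 63.0) = 4200 N·s/m, so ζ = c/c_c = 585/4200 = 0.1393.
ω_d = ω_n√(1 − ζ²) = 33.33 × √(1 − 0.0194) = 33.01 rad/s.
f_d = ω_d/(2π) = 5.253 Hz.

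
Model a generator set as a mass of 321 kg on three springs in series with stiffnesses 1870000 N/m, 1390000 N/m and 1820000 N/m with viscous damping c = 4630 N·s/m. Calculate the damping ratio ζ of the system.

0.174

Series springs: 1/k_eq = 1/1870000 + 1/1390000 + 1/1820000 = 1.804×10^-6, so k_eq = 554400 N/m.
ω_n = √(k_eq/m) = √(554400/321) = 41.56 rad/s.
Critical damping c_c = 2√(k_eq·m) = 2√(554400 × 321) = 26680 N·s/m, so ζ = c/c_c = 4630/26680 = 0.1735.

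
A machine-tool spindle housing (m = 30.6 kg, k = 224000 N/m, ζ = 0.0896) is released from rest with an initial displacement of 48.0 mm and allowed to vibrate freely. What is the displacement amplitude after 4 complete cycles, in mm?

5.00 mm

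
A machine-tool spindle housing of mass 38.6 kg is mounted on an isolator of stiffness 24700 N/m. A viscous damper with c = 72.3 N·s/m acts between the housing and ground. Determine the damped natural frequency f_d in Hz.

ω_n = √(k/m) = √(24700/38.6) = 25.30 rad/s.
Critical damping c_c = 2√(k·m) = 2√(24700 × 38.6) = 1953 N·s/m, so ζ = c/c_c = 72.3/1953 = 0.03702.
ω_d = ω_n√(1 − ζ²) = 25.30 × √(1 − 0.00137) = 25.28 rad/s.
f_d = ω_d/(2π) = 4.023 Hz.

4.02 Hz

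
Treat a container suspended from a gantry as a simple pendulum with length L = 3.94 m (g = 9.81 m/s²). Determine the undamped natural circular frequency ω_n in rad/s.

For a simple pendulum ω_n = √(g/L) = √(9.81/3.94) = √2.490 = 1.578 rad/s.

1.58 rad/s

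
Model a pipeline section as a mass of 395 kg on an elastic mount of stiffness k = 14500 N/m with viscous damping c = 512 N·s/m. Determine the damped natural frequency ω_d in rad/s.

6.02 rad/s

ω_n = √(k/m) = √(14500/395) = 6.059 rad/s.
Critical damping c_c = 2√(k·m) = 2√(14500 × 395) = 4786 N·s/m, so ζ = c/c_c = 512/4786 = 0.1070.
ω_d = ω_n√(1 − ζ²) = 6.059 × √(1 − 0.0114) = 6.024 rad/s.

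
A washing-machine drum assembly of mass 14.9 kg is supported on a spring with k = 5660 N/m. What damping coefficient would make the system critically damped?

c_c = 2√(k·m) = 2√(5660 × 14.9) = 2 × 290.4 = 580.8 N·s/m.

581 N·s/m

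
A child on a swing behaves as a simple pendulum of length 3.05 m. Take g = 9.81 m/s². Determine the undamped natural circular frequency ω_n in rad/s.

1.79 rad/s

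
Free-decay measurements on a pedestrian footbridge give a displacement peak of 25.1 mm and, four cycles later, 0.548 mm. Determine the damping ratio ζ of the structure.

0.150

Logarithmic decrement δ = (1/n)·ln(x₀/x_n) = (1/4)·ln(25.1/0.548) = (1/4)·ln(45.80) = 0.9561.
ζ = δ/√(4π² + δ²) = 0.9561/√(39.48 + 0.914) = 0.9561/6.356 = 0.1504.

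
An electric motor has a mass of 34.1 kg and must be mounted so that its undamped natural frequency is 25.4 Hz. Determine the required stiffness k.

869000 N/m

ω_n = 2πf_n = 2π × 25.4 = 159.6 rad/s.
k = m·ω_n² = 34.1 × 159.6² = 34.1 × 25470 = 868500 N/m.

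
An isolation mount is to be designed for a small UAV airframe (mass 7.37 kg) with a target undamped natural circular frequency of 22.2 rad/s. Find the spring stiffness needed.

3630 N/m

k = m·ω_n² = 7.37 × 22.20² = 7.37 × 492.8 = 3632 N/m.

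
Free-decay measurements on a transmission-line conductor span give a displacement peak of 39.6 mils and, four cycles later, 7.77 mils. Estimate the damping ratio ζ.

0.0647

Logarithmic decrement δ = (1/n)·ln(x₀/x_n) = (1/4)·ln(39.6/7.77) = (1/4)·ln(5.097) = 0.4071.
ζ = δ/√(4π² + δ²) = 0.4071/√(39.48 + 0.166) = 0.4071/6.296 = 0.06466.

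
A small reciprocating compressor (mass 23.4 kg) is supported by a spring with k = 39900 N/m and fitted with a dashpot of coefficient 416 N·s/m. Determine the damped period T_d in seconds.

0.156 s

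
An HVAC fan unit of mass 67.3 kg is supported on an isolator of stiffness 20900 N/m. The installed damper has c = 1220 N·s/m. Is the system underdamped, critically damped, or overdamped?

underdamped

c_c = 2√(k·m) = 2372 N·s/m; ζ = c/c_c = 1220/2372 = 0.514.
Since ζ < 1 the system is underdamped.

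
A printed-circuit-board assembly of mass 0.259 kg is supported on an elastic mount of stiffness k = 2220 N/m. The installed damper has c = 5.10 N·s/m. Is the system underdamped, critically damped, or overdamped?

underdamped

c_c = 2√(k·m) = 47.96 N·s/m; ζ = c/c_c = 5.10/47.96 = 0.106.
Since ζ < 1 the system is underdamped.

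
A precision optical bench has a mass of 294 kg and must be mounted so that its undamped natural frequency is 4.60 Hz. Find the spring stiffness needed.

246000 N/m

ω_n = 2πf_n = 2π × 4.60 = 28.90 rad/s.
k = m·ω_n² = 294 × 28.90² = 294 × 835.4 = 245600 N/m.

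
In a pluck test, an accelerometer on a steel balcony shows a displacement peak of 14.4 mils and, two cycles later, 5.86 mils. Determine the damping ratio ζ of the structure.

Logarithmic decrement δ = (1/n)·ln(x₀/x_n) = (1/2)·ln(14.4/5.86) = (1/2)·ln(2.457) = 0.4495.
ζ = δ/√(4π² + δ²) = 0.4495/√(39.48 + 0.202) = 0.4495/6.299 = 0.07136.

0.0714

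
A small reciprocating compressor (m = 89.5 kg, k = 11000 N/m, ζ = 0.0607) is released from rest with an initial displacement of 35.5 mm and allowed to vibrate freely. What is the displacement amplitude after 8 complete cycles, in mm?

Logarithmic decrement δ = 2πζ/√(1 − ζ²) = 2π × 0.06070/√(1 − 0.00368) = 0.3821.
After n cycles, x_n/x₀ = e^(−nδ), so x_8 = 35.5 × e^(−8 × 0.3821) = 35.5 × 0.04704 = 1.670 mm.

1.67 mm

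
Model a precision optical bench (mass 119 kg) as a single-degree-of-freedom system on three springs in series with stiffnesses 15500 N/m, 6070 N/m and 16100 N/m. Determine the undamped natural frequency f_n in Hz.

Series springs: 1/k_eq = 1/15500 + 1/6070 + 1/16100 = 0.0002914, so k_eq = 3432 N/m.
ω_n = √(k_eq/m) = √(3432/119) = √28.84 = 5.370 rad/s.
f_n = ω_n/(2π) = 5.370/6.283 = 0.8547 Hz.

0.855 Hz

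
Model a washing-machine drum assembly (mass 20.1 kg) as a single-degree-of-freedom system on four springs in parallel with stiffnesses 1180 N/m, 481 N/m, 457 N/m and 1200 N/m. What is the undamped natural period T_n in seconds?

0.489 s

Parallel springs add: k_eq = 1180 + 481 + 457 + 1200 = 3318 N/m.
ω_n = √(k_eq/m) = √(3318/20.1) = √165.1 = 12.85 rad/s.
T_n = 2π/ω_n = 6.283/12.85 = 0.4890 s.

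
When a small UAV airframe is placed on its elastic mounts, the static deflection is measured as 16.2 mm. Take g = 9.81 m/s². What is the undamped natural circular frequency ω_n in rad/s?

ω_n = √(g/δ_st) = √(9.81/0.0162) = √605.6 = 24.61 rad/s.

24.6 rad/s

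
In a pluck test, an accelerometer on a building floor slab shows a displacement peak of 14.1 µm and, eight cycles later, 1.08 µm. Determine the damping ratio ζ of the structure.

0.0510

Logarithmic decrement δ = (1/n)·ln(x₀/x_n) = (1/8)·ln(14.1/1.08) = (1/8)·ln(13.06) = 0.3212.
ζ = δ/√(4π² + δ²) = 0.3212/√(39.48 + 0.103) = 0.3212/6.291 = 0.05105.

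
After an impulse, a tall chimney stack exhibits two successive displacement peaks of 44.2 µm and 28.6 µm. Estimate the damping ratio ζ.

Logarithmic decrement δ = (1/n)·ln(x₀/x_n) = (1/1)·ln(44.2/28.6) = (1/1)·ln(1.545) = 0.4353.
ζ = δ/√(4π² + δ²) = 0.4353/√(39.48 + 0.190) = 0.4353/6.298 = 0.06912.

0.0691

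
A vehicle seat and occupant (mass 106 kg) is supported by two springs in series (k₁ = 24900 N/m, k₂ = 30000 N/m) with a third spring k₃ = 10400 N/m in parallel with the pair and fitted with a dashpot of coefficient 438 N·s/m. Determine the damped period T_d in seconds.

0.422 s

Series pair: k_s = k₁k₂/(k₁+k₂) = (24900)(30000)/(24900 + 30000) = 13610 N/m. In parallel with k₃: k_eq = 13610 + 10400 = 24010 N/m.
ω_n = √(k_eq/m) = √(24010/106) = 15.05 rad/s.
Critical damping c_c = 2√(k_eq·m) = 2√(24010 × 106) = 3190 N·s/m, so ζ = c/c_c = 438/3190 = 0.1373.
ω_d = ω_n√(1 − ζ²) = 15.05 × √(1 − 0.0188) = 14.91 rad/s.
T_d = 2π/ω_d = 0.4215 s.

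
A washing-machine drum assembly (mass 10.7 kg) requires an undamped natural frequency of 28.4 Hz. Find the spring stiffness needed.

341000 N/m

ω_n = 2πf_n = 2π × 28.4 = 178.4 rad/s.
k = m·ω_n² = 10.7 × 178.4² = 10.7 × 31840 = 340700 N/m.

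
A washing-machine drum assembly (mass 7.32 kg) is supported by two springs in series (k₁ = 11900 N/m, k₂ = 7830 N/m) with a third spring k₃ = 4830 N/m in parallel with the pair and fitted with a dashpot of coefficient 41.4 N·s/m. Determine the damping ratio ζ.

0.0783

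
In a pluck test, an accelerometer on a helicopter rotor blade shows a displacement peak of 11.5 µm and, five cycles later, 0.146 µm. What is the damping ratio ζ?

Logarithmic decrement δ = (1/n)·ln(x₀/x_n) = (1/5)·ln(11.5/0.146) = (1/5)·ln(78.77) = 0.8733.
ζ = δ/√(4π² + δ²) = 0.8733/√(39.48 + 0.763) = 0.8733/6.344 = 0.1377.

0.138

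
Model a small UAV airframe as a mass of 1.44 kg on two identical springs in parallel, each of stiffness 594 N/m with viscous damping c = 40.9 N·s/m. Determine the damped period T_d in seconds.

Parallel springs add: k_eq = 2 × 594 = 1188 N/m.
ω_n = √(k_eq/m) = √(1188/1.44) = 28.72 rad/s.
Critical damping c_c = 2√(k_eq·m) = 2√(1188 × 1.44) = 82.72 N·s/m, so ζ = c/c_c = 40.9/82.72 = 0.4944.
ω_d = ω_n√(1 − ζ²) = 28.72 × √(1 − 0.244) = 24.97 rad/s.
T_d = 2π/ω_d = 0.2517 s.

0.252 s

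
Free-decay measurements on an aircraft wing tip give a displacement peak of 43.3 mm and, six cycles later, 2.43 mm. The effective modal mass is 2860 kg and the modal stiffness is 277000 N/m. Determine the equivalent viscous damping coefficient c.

4290 N·s/m

Logarithmic decrement δ = (1/n)·ln(x₀/x_n) = (1/6)·ln(43.3/2.43) = (1/6)·ln(17.82) = 0.4800.
ζ = δ/√(4π² + δ²) = 0.4800/√(39.48 + 0.230) = 0.4800/6.301 = 0.07618.
c = ζ · 2√(km) = 0.07618 × 2√(277000 × 2860) = 0.07618 × 56290 = 4288 N·s/m.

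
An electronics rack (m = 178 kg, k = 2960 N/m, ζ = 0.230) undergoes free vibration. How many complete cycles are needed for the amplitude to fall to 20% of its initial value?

Logarithmic decrement δ = 2πζ/√(1 − ζ²) = 2π × 0.2300/√(1 − 0.0529) = 1.485.
x_n/x₀ = e^(−nδ) ≤ 0.2; take ln: n ≥ ln(1/0.2)/δ = 1.609/1.485 = 1.084.
So 2 complete cycles are required.

2 cycles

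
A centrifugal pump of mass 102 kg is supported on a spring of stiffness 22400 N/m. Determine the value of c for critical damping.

c_c = 2√(k·m) = 2√(22400 × 102) = 2 × 1512 = 3023 N·s/m.

3020 N·s/m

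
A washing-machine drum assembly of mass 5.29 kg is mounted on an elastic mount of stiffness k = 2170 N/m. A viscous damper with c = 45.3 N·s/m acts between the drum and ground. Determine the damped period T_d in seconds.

ω_n = √(k/m) = √(2170/5.29) = 20.25 rad/s.
Critical damping c_c = 2√(k·m) = 2√(2170 × 5.29) = 214.3 N·s/m, so ζ = c/c_c = 45.3/214.3 = 0.2114.
ω_d = ω_n√(1 − ζ²) = 20.25 × √(1 − 0.0447) = 19.80 rad/s.
T_d = 2π/ω_d = 0.3174 s.

0.317 s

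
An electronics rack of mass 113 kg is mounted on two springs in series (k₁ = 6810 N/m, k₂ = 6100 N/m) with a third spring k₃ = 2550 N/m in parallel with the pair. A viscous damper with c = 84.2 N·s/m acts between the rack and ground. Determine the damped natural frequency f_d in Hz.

1.14 Hz

Series pair: k_s = k₁k₂/(k₁+k₂) = (6810)(6100)/(6810 + 6100) = 3218 N/m. In parallel with k₃: k_eq = 3218 + 2550 = 5768 N/m.
ω_n = √(k_eq/m) = √(5768/113) = 7.144 rad/s.
Critical damping c_c = 2√(k_eq·m) = 2√(5768 × 113) = 1615 N·s/m, so ζ = c/c_c = 84.2/1615 = 0.05215.
ω_d = ω_n√(1 − ζ²) = 7.144 × √(1 − 0.00272) = 7.135 rad/s.
f_d = ω_d/(2π) = 1.136 Hz.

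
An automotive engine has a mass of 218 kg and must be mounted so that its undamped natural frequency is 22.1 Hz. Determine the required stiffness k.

4200000 N/m

ω_n = 2πf_n = 2π × 22.1 = 138.9 rad/s.
k = m·ω_n² = 218 × 138.9² = 218 × 19280 = 4203000 N/m.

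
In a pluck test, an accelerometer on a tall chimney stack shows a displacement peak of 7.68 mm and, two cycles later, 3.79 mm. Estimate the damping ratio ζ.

0.0561

Logarithmic decrement δ = (1/n)·ln(x₀/x_n) = (1/2)·ln(7.68/3.79) = (1/2)·ln(2.026) = 0.3531.
ζ = δ/√(4π² + δ²) = 0.3531/√(39.48 + 0.125) = 0.3531/6.293 = 0.05611.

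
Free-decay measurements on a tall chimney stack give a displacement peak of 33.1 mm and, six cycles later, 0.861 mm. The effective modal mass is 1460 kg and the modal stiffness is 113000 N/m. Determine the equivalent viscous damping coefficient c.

2480 N·s/m

Logarithmic decrement δ = (1/n)·ln(x₀/x_n) = (1/6)·ln(33.1/0.861) = (1/6)·ln(38.44) = 0.6082.
ζ = δ/√(4π² + δ²) = 0.6082/√(39.48 + 0.370) = 0.6082/6.313 = 0.09635.
c = ζ · 2√(km) = 0.09635 × 2√(113000 × 1460) = 0.09635 × 25690 = 2475 N·s/m.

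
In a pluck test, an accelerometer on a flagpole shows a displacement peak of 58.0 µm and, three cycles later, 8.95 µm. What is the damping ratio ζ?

0.0987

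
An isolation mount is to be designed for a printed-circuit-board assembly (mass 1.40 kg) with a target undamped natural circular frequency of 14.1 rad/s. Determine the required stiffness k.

278 N/m

k = m·ω_n² = 1.40 × 14.10² = 1.40 × 198.8 = 278.3 N/m.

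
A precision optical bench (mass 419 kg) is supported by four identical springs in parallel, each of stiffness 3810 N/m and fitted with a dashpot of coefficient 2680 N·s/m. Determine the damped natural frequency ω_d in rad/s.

5.11 rad/s

Parallel springs add: k_eq = 4 × 3810 = 15240 N/m.
ω_n = √(k_eq/m) = √(15240/419) = 6.031 rad/s.
Critical damping c_c = 2√(k_eq·m) = 2√(15240 × 419) = 5054 N·s/m, so ζ = c/c_c = 2680/5054 = 0.5303.
ω_d = ω_n√(1 − ζ²) = 6.031 × √(1 − 0.281) = 5.113 rad/s.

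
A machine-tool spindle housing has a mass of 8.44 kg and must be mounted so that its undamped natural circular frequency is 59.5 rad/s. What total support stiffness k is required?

29900 N/m

k = m·ω_n² = 8.44 × 59.50² = 8.44 × 3540 = 29880 N/m.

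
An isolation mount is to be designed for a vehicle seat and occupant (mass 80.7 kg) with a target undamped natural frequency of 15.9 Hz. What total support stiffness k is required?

ω_n = 2πf_n = 2π × 15.9 = 99.90 rad/s.
k = m·ω_n² = 80.7 × 99.90² = 80.7 × 9981 = 805400 N/m.

805000 N/m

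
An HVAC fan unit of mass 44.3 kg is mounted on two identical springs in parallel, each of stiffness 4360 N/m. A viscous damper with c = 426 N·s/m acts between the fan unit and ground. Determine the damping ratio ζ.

Parallel springs add: k_eq = 2 × 4360 = 8720 N/m.
ω_n = √(k_eq/m) = √(8720/44.3) = 14.03 rad/s.
Critical damping c_c = 2√(k_eq·m) = 2√(8720 × 44.3) = 1243 N·s/m, so ζ = c/c_c = 426/1243 = 0.3427.

0.343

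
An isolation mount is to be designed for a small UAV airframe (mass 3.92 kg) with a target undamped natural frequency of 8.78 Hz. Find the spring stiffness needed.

ω_n = 2πf_n = 2π × 8.78 = 55.17 rad/s.
k = m·ω_n² = 3.92 × 55.17² = 3.92 × 3043 = 11930 N/m.

11900 N/m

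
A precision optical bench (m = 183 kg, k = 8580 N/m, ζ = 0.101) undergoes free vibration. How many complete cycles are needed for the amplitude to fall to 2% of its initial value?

7 cycles

Logarithmic decrement δ = 2πζ/√(1 − ζ²) = 2π × 0.1010/√(1 − 0.0102) = 0.6379.
x_n/x₀ = e^(−nδ) ≤ 0.02; take ln: n ≥ ln(1/0.02)/δ = 3.912/0.6379 = 6.133.
So 7 complete cycles are required.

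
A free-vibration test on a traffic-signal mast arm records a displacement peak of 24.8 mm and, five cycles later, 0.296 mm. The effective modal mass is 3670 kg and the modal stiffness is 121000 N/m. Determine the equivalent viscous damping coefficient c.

5880 N·s/m

Logarithmic decrement δ = (1/n)·ln(x₀/x_n) = (1/5)·ln(24.8/0.296) = (1/5)·ln(83.78) = 0.8856.
ζ = δ/√(4π² + δ²) = 0.8856/√(39.48 + 0.784) = 0.8856/6.345 = 0.1396.
c = ζ · 2√(km) = 0.1396 × 2√(121000 × 3670) = 0.1396 × 42150 = 5883 N·s/m.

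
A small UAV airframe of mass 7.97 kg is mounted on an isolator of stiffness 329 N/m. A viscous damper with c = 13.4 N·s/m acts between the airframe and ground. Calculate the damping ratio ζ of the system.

0.131

ω_n = √(k/m) = √(329.0/7.97) = 6.425 rad/s.
Critical damping c_c = 2√(k·m) = 2√(329.0 × 7.97) = 102.4 N·s/m, so ζ = c/c_c = 13.4/102.4 = 0.1308.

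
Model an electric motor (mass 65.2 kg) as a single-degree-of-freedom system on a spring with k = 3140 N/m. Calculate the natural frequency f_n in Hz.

1.10 Hz

ω_n = √(k/m) = √(3140/65.2) = √48.16 = 6.940 rad/s.
f_n = ω_n/(2π) = 6.940/6.283 = 1.104 Hz.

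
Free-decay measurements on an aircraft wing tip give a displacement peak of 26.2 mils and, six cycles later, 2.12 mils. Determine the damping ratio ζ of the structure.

Logarithmic decrement δ = (1/n)·ln(x₀/x_n) = (1/6)·ln(26.2/2.12) = (1/6)·ln(12.36) = 0.4191.
ζ = δ/√(4π² + δ²) = 0.4191/√(39.48 + 0.176) = 0.4191/6.297 = 0.06655.

0.0665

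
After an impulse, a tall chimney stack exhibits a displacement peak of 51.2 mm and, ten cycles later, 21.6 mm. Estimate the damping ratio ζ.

0.0137

Logarithmic decrement δ = (1/n)·ln(x₀/x_n) = (1/10)·ln(51.2/21.6) = (1/10)·ln(2.370) = 0.08630.
ζ = δ/√(4π² + δ²) = 0.08630/√(39.48 + 0.00745) = 0.08630/6.284 = 0.01373.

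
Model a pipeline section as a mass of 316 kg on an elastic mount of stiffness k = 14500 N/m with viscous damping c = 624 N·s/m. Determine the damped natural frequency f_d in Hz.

1.07 Hz

ω_n = √(k/m) = √(14500/316) = 6.774 rad/s.
Critical damping c_c = 2√(k·m) = 2√(14500 × 316) = 4281 N·s/m, so ζ = c/c_c = 624/4281 = 0.1458.
ω_d = ω_n√(1 − ζ²) = 6.774 × √(1 − 0.0212) = 6.702 rad/s.
f_d = ω_d/(2π) = 1.067 Hz.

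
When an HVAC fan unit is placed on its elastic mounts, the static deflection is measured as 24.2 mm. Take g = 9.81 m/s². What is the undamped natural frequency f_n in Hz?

3.20 Hz

ω_n = √(g/δ_st) = √(9.81/0.0242) = √405.4 = 20.13 rad/s.
f_n = ω_n/(2π) = 20.13/6.283 = 3.204 Hz.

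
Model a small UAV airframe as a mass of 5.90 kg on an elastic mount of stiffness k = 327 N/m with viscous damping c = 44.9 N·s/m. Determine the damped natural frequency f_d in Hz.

1.02 Hz

ω_n = √(k/m) = √(327.0/5.90) = 7.445 rad/s.
Critical damping c_c = 2√(k·m) = 2√(327.0 × 5.90) = 87.85 N·s/m, so ζ = c/c_c = 44.9/87.85 = 0.5111.
ω_d = ω_n√(1 − ζ²) = 7.445 × √(1 − 0.261) = 6.399 rad/s.
f_d = ω_d/(2π) = 1.018 Hz.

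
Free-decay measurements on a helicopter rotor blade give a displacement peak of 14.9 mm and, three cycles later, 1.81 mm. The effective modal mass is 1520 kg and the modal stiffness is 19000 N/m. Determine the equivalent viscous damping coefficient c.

Logarithmic decrement δ = (1/n)·ln(x₀/x_n) = (1/3)·ln(14.9/1.81) = (1/3)·ln(8.232) = 0.7027.
ζ = δ/√(4π² + δ²) = 0.7027/√(39.48 + 0.494) = 0.7027/6.322 = 0.1111.
c = ζ · 2√(km) = 0.1111 × 2√(19000 × 1520) = 0.1111 × 10750 = 1195 N·s/m.

1190 N·s/m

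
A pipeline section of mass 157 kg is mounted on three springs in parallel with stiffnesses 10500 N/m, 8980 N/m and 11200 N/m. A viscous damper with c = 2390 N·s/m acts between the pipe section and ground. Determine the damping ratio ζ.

0.544

Parallel springs add: k_eq = 10500 + 8980 + 11200 = 30680 N/m.
ω_n = √(k_eq/m) = √(30680/157) = 13.98 rad/s.
Critical damping c_c = 2√(k_eq·m) = 2√(30680 × 157) = 4389 N·s/m, so ζ = c/c_c = 2390/4389 = 0.5445.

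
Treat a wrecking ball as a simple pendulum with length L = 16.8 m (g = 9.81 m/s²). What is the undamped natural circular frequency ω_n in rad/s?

0.764 rad/s

For a simple pendulum ω_n = √(g/L) = √(9.81/16.8) = √0.5839 = 0.7642 rad/s.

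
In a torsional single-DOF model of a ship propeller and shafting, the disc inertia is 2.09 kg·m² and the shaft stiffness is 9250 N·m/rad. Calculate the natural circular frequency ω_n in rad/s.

ω_n = √(k_t/J) = √(9250/2.09) = √4426 = 66.53 rad/s.

66.5 rad/s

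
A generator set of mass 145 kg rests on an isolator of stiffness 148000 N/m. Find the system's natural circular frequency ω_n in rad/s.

31.9 rad/s

ω_n = √(k/m) = √(148000/145) = √1021 = 31.95 rad/s.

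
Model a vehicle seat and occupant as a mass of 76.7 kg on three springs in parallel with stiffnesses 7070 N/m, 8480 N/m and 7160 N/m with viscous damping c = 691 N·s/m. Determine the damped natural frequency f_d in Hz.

Parallel springs add: k_eq = 7070 + 8480 + 7160 = 22710 N/m.
ω_n = √(k_eq/m) = √(22710/76.7) = 17.21 rad/s.
Critical damping c_c = 2√(k_eq·m) = 2√(22710 × 76.7) = 2640 N·s/m, so ζ = c/c_c = 691/2640 = 0.2618.
ω_d = ω_n√(1 − ζ²) = 17.21 × √(1 − 0.0685) = 16.61 rad/s.
f_d = ω_d/(2π) = 2.643 Hz.

2.64 Hz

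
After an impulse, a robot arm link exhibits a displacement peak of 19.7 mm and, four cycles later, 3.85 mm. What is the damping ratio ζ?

Logarithmic decrement δ = (1/n)·ln(x₀/x_n) = (1/4)·ln(19.7/3.85) = (1/4)·ln(5.117) = 0.4081.
ζ = δ/√(4π² + δ²) = 0.4081/√(39.48 + 0.167) = 0.4081/6.296 = 0.06482.

0.0648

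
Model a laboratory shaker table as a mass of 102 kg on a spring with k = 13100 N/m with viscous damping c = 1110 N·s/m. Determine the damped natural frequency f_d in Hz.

ω_n = √(k/m) = √(13100/102) = 11.33 rad/s.
Critical damping c_c = 2√(k·m) = 2√(13100 × 102) = 2312 N·s/m, so ζ = c/c_c = 1110/2312 = 0.4801.
ω_d = ω_n√(1 − ζ²) = 11.33 × √(1 − 0.231) = 9.941 rad/s.
f_d = ω_d/(2π) = 1.582 Hz.

1.58 Hz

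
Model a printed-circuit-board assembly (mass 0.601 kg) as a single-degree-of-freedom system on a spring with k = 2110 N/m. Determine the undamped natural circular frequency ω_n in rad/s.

59.3 rad/s

ω_n = √(k/m) = √(2110/0.601) = √3511 = 59.25 rad/s.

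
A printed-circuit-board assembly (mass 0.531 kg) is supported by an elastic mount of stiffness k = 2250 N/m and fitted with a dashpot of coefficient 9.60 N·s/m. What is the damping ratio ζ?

ω_n = √(k/m) = √(2250/0.531) = 65.09 rad/s.
Critical damping c_c = 2√(k·m) = 2√(2250 × 0.531) = 69.13 N·s/m, so ζ = c/c_c = 9.60/69.13 = 0.1389.

0.139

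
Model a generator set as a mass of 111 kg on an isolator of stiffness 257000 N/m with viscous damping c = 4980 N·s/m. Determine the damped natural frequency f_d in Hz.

6.78 Hz

ω_n = √(k/m) = √(257000/111) = 48.12 rad/s.
Critical damping c_c = 2√(k·m) = 2√(257000 × 111) = 10680 N·s/m, so ζ = c/c_c = 4980/10680 = 0.4662.
ω_d = ω_n√(1 − ζ²) = 48.12 × √(1 − 0.217) = 42.57 rad/s.
f_d = ω_d/(2π) = 6.775 Hz.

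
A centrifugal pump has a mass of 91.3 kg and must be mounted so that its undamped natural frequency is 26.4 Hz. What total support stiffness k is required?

2510000 N/m

ω_n = 2πf_n = 2π × 26.4 = 165.9 rad/s.
k = m·ω_n² = 91.3 × 165.9² = 91.3 × 27510 = 2512000 N/m.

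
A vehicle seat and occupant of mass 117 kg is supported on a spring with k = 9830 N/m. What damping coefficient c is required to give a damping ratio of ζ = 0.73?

c_c = 2√(k·m) = 2√(9830 × 117) = 2145 N·s/m.
c = ζ·c_c = 0.73 × 2145 = 1566 N·s/m.

1570 N·s/m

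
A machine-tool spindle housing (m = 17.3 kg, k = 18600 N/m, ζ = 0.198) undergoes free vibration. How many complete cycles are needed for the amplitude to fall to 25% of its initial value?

Logarithmic decrement δ = 2πζ/√(1 − ζ²) = 2π × 0.1980/√(1 − 0.0392) = 1.269.
x_n/x₀ = e^(−nδ) ≤ 0.25; take ln: n ≥ ln(1/0.25)/δ = 1.386/1.269 = 1.092.
So 2 complete cycles are required.

2 cycles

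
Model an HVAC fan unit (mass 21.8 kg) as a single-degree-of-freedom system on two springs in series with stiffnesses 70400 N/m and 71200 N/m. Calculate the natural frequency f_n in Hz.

6.41 Hz

Series springs: 1/k_eq = 1/70400 + 1/71200 = 2.825×10^-5, so k_eq = 35400 N/m.
ω_n = √(k_eq/m) = √(35400/21.8) = √1624 = 40.30 rad/s.
f_n = ω_n/(2π) = 40.30/6.283 = 6.413 Hz.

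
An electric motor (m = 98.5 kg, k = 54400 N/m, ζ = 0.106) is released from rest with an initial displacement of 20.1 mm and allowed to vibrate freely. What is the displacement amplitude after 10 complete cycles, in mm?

0.0248 mm

Logarithmic decrement δ = 2πζ/√(1 − ζ²) = 2π × 0.1060/√(1 − 0.0112) = 0.6698.
After n cycles, x_n/x₀ = e^(−nδ), so x_10 = 20.1 × e^(−10 × 0.6698) = 20.1 × 0.001233 = 0.02479 mm.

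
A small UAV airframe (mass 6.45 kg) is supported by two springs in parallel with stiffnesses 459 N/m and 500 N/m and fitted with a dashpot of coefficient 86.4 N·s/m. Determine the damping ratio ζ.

0.549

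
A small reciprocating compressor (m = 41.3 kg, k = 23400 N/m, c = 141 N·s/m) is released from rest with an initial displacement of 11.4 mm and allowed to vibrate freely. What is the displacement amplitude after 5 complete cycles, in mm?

1.19 mm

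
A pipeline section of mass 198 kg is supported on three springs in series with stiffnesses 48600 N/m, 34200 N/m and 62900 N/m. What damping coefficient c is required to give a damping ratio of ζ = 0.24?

833 N·s/m

Series springs: 1/k_eq = 1/48600 + 1/34200 + 1/62900 = 6.571×10^-5, so k_eq = 15220 N/m.
c_c = 2√(k_eq·m) = 2√(15220 × 198) = 3472 N·s/m.
c = ζ·c_c = 0.24 × 3472 = 833.2 N·s/m.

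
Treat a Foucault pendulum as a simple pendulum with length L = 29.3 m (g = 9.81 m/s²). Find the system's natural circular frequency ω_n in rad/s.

For a simple pendulum ω_n = √(g/L) = √(9.81/29.3) = √0.3348 = 0.5786 rad/s.

0.579 rad/s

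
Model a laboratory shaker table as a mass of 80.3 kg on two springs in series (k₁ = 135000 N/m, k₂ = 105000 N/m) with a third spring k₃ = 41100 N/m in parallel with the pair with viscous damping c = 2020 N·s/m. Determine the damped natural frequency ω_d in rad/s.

33.0 rad/s

Series pair: k_s = k₁k₂/(k₁+k₂) = (135000)(105000)/(135000 + 105000) = 59060 N/m. In parallel with k₃: k_eq = 59060 + 41100 = 100200 N/m.
ω_n = √(k_eq/m) = √(100200/80.3) = 35.32 rad/s.
Critical damping c_c = 2√(k_eq·m) = 2√(100200 × 80.3) = 5672 N·s/m, so ζ = c/c_c = 2020/5672 = 0.3561.
ω_d = ω_n√(1 − ζ²) = 35.32 × √(1 − 0.127) = 33.00 rad/s.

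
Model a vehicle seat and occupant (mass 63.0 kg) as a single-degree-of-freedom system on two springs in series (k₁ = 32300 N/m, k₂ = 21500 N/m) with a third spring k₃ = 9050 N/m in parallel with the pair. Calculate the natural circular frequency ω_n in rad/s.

18.7 rad/s

Series pair: k_s = k₁k₂/(k₁+k₂) = (32300)(21500)/(32300 + 21500) = 12910 N/m. In parallel with k₃: k_eq = 12910 + 9050 = 21960 N/m.
ω_n = √(k_eq/m) = √(21960/63.0) = √348.5 = 18.67 rad/s.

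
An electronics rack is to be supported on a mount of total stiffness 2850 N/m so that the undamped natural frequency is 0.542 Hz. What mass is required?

246 kg

ω_n = 2πf_n = 2π × 0.542 = 3.405 rad/s.
m = k/ω_n² = 2850/3.405² = 2850/11.60 = 245.7 kg.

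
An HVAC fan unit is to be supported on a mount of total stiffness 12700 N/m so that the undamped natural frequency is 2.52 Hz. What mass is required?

50.7 kg

ω_n = 2πf_n = 2π × 2.52 = 15.83 rad/s.
m = k/ω_n² = 12700/15.83² = 12700/250.7 = 50.66 kg.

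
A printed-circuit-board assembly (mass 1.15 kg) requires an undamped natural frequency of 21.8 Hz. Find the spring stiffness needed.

21600 N/m

ω_n = 2πf_n = 2π × 21.8 = 137.0 rad/s.
k = m·ω_n² = 1.15 × 137.0² = 1.15 × 18760 = 21580 N/m.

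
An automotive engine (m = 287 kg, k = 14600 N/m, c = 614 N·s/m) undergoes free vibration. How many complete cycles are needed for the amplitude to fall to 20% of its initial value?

ζ = c/(2√(km)) = 614/(2√(14600 × 287)) = 614/4094 = 0.1500.
Logarithmic decrement δ = 2πζ/√(1 − ζ²) = 2π × 0.1500/√(1 − 0.0225) = 0.9531.
x_n/x₀ = e^(−nδ) ≤ 0.2; take ln: n ≥ ln(1/0.2)/δ = 1.609/0.9531 = 1.689.
So 2 complete cycles are required.

2 cycles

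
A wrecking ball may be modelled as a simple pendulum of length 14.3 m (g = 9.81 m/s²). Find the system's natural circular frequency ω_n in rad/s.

For a simple pendulum ω_n = √(g/L) = √(9.81/14.3) = √0.6860 = 0.8283 rad/s.

0.828 rad/s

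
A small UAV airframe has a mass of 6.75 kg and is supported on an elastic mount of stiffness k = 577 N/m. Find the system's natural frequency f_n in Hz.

1.47 Hz

ω_n = √(k/m) = √(577.0/6.75) = √85.48 = 9.246 rad/s.
f_n = ω_n/(2π) = 9.246/6.283 = 1.471 Hz.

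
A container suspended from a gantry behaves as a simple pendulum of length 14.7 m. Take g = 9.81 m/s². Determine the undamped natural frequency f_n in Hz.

0.130 Hz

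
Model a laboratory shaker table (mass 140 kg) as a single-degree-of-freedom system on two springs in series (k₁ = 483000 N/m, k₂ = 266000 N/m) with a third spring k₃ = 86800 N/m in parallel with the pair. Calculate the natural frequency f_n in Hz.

6.84 Hz

Series pair: k_s = k₁k₂/(k₁+k₂) = (483000)(266000)/(483000 + 266000) = 171500 N/m. In parallel with k₃: k_eq = 171500 + 86800 = 258300 N/m.
ω_n = √(k_eq/m) = √(258300/140) = √1845 = 42.96 rad/s.
f_n = ω_n/(2π) = 42.96/6.283 = 6.837 Hz.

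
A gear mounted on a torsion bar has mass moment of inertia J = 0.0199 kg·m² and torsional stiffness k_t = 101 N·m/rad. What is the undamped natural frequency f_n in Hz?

ω_n = √(k_t/J) = √(101/0.0199) = √5075 = 71.24 rad/s.
f_n = ω_n/(2π) = 71.24/6.283 = 11.34 Hz.

11.3 Hz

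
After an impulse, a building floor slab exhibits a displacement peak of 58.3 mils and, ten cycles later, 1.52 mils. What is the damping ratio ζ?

0.0579

Logarithmic decrement δ = (1/n)·ln(x₀/x_n) = (1/10)·ln(58.3/1.52) = (1/10)·ln(38.36) = 0.3647.
ζ = δ/√(4π² + δ²) = 0.3647/√(39.48 + 0.133) = 0.3647/6.294 = 0.05794.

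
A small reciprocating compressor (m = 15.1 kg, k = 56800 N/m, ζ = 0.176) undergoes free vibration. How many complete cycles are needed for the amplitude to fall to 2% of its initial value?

4 cycles

Logarithmic decrement δ = 2πζ/√(1 − ζ²) = 2π × 0.1760/√(1 − 0.0310) = 1.123.
x_n/x₀ = e^(−nδ) ≤ 0.02; take ln: n ≥ ln(1/0.02)/δ = 3.912/1.123 = 3.482.
So 4 complete cycles are required.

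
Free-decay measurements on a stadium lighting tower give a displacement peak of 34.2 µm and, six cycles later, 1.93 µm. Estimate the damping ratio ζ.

0.0760

Logarithmic decrement δ = (1/n)·ln(x₀/x_n) = (1/6)·ln(34.2/1.93) = (1/6)·ln(17.72) = 0.4791.
ζ = δ/√(4π² + δ²) = 0.4791/√(39.48 + 0.230) = 0.4791/6.301 = 0.07603.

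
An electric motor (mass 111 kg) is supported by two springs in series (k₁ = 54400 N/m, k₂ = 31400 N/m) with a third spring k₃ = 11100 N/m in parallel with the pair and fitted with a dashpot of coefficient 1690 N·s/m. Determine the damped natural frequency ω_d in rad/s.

14.9 rad/s

Series pair: k_s = k₁k₂/(k₁+k₂) = (54400)(31400)/(54400 + 31400) = 19910 N/m. In parallel with k₃: k_eq = 19910 + 11100 = 31010 N/m.
ω_n = √(k_eq/m) = √(31010/111) = 16.71 rad/s.
Critical damping c_c = 2√(k_eq·m) = 2√(31010 × 111) = 3711 N·s/m, so ζ = c/c_c = 1690/3711 = 0.4555.
ω_d = ω_n√(1 − ζ²) = 16.71 × √(1 − 0.207) = 14.88 rad/s.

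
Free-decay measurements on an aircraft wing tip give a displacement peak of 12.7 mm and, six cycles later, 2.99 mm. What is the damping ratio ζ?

0.0383

Logarithmic decrement δ = (1/n)·ln(x₀/x_n) = (1/6)·ln(12.7/2.99) = (1/6)·ln(4.247) = 0.2411.
ζ = δ/√(4π² + δ²) = 0.2411/√(39.48 + 0.0581) = 0.2411/6.288 = 0.03834.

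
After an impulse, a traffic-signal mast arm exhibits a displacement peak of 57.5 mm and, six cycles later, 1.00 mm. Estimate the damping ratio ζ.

Logarithmic decrement δ = (1/n)·ln(x₀/x_n) = (1/6)·ln(57.5/1.00) = (1/6)·ln(57.50) = 0.6753.
ζ = δ/√(4π² + δ²) = 0.6753/√(39.48 + 0.456) = 0.6753/6.319 = 0.1069.

0.107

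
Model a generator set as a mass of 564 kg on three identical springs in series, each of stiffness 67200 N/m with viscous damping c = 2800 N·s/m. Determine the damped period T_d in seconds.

1.08 s

Series springs: 1/k_eq = 3/67200, so k_eq = 67200/3 = 22400 N/m.
ω_n = √(k_eq/m) = √(22400/564) = 6.302 rad/s.
Critical damping c_c = 2√(k_eq·m) = 2√(22400 × 564) = 7109 N·s/m, so ζ = c/c_c = 2800/7109 = 0.3939.
ω_d = ω_n√(1 − ζ²) = 6.302 × √(1 − 0.155) = 5.793 rad/s.
T_d = 2π/ω_d = 1.085 s.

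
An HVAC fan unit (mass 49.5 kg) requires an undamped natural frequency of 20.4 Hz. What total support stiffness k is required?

813000 N/m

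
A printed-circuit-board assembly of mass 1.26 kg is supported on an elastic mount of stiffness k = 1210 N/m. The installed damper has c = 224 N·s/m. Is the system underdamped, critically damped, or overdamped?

overdamped

c_c = 2√(k·m) = 78.09 N·s/m; ζ = c/c_c = 224/78.09 = 2.87.
Since ζ > 1 the system is overdamped.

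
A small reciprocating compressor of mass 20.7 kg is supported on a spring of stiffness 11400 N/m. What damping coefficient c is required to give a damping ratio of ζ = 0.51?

495 N·s/m

c_c = 2√(k·m) = 2√(11400 × 20.7) = 971.6 N·s/m.
c = ζ·c_c = 0.51 × 971.6 = 495.5 N·s/m.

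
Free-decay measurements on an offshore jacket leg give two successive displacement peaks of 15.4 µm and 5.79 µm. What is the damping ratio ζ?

0.154

Logarithmic decrement δ = (1/n)·ln(x₀/x_n) = (1/1)·ln(15.4/5.79) = (1/1)·ln(2.660) = 0.9782.
ζ = δ/√(4π² + δ²) = 0.9782/√(39.48 + 0.957) = 0.9782/6.359 = 0.1538.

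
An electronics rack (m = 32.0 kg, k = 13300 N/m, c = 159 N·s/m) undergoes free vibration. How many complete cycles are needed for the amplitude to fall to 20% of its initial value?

ζ = c/(2√(km)) = 159/(2√(13300 × 32.0)) = 159/1305 = 0.1219.
Logarithmic decrement δ = 2πζ/√(1 − ζ²) = 2π × 0.1219/√(1 − 0.0149) = 0.7714.
x_n/x₀ = e^(−nδ) ≤ 0.2; take ln: n ≥ ln(1/0.2)/δ = 1.609/0.7714 = 2.086.
So 3 complete cycles are required.

3 cycles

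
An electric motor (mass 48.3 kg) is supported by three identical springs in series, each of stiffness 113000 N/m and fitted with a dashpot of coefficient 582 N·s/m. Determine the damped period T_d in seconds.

0.230 s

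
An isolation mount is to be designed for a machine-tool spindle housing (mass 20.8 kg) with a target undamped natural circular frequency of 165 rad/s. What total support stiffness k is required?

k = m·ω_n² = 20.8 × 165.0² = 20.8 × 27220 = 566300 N/m.

566000 N/m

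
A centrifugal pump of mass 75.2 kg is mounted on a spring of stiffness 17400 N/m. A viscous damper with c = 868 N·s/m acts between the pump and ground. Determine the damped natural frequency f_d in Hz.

2.24 Hz

ω_n = √(k/m) = √(17400/75.2) = 15.21 rad/s.
Critical damping c_c = 2√(k·m) = 2√(17400 × 75.2) = 2288 N·s/m, so ζ = c/c_c = 868/2288 = 0.3794.
ω_d = ω_n√(1 − ζ²) = 15.21 × √(1 − 0.144) = 14.07 rad/s.
f_d = ω_d/(2π) = 2.240 Hz.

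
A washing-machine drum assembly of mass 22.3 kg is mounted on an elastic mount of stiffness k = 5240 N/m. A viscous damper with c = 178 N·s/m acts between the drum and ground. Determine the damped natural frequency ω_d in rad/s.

14.8 rad/s

ω_n = √(k/m) = √(5240/22.3) = 15.33 rad/s.
Critical damping c_c = 2√(k·m) = 2√(5240 × 22.3) = 683.7 N·s/m, so ζ = c/c_c = 178/683.7 = 0.2604.
ω_d = ω_n√(1 − ζ²) = 15.33 × √(1 − 0.0678) = 14.80 rad/s.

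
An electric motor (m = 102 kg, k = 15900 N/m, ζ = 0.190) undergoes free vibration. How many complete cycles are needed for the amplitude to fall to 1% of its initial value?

Logarithmic decrement δ = 2πζ/√(1 − ζ²) = 2π × 0.1900/√(1 − 0.0361) = 1.216.
x_n/x₀ = e^(−nδ) ≤ 0.01; take ln: n ≥ ln(1/0.01)/δ = 4.605/1.216 = 3.787.
So 4 complete cycles are required.

4 cycles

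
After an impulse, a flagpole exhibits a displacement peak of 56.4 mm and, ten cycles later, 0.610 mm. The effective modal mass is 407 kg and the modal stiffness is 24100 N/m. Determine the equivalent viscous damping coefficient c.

450 N·s/m

Logarithmic decrement δ = (1/n)·ln(x₀/x_n) = (1/10)·ln(56.4/0.610) = (1/10)·ln(92.46) = 0.4527.
ζ = δ/√(4π² + δ²) = 0.4527/√(39.48 + 0.205) = 0.4527/6.299 = 0.07186.
c = ζ · 2√(km) = 0.07186 × 2√(24100 × 407) = 0.07186 × 6264 = 450.1 N·s/m.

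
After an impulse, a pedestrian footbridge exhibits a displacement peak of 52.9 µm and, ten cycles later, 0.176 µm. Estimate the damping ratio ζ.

Logarithmic decrement δ = (1/n)·ln(x₀/x_n) = (1/10)·ln(52.9/0.176) = (1/10)·ln(300.6) = 0.5706.
ζ = δ/√(4π² + δ²) = 0.5706/√(39.48 + 0.326) = 0.5706/6.309 = 0.09044.

0.0904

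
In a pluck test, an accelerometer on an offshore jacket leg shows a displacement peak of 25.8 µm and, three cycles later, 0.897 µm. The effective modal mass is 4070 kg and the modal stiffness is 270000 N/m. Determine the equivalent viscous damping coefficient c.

11600 N·s/m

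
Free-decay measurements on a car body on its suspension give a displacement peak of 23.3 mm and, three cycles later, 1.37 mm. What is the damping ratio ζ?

0.149

Logarithmic decrement δ = (1/n)·ln(x₀/x_n) = (1/3)·ln(23.3/1.37) = (1/3)·ln(17.01) = 0.9445.
ζ = δ/√(4π² + δ²) = 0.9445/√(39.48 + 0.892) = 0.9445/6.354 = 0.1487.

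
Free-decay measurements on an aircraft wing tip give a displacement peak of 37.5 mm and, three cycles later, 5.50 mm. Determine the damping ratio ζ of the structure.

0.101

Logarithmic decrement δ = (1/n)·ln(x₀/x_n) = (1/3)·ln(37.5/5.50) = (1/3)·ln(6.818) = 0.6399.
ζ = δ/√(4π² + δ²) = 0.6399/√(39.48 + 0.409) = 0.6399/6.316 = 0.1013.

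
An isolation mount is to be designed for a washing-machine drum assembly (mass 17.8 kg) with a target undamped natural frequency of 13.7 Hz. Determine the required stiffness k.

132000 N/m

ω_n = 2πf_n = 2π × 13.7 = 86.08 rad/s.
k = m·ω_n² = 17.8 × 86.08² = 17.8 × 7410 = 131900 N/m.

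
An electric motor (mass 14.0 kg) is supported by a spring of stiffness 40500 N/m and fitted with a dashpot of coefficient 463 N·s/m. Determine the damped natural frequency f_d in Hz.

8.15 Hz

ω_n = √(k/m) = √(40500/14.0) = 53.79 rad/s.
Critical damping c_c = 2√(k·m) = 2√(40500 × 14.0) = 1506 N·s/m, so ζ = c/c_c = 463/1506 = 0.3074.
ω_d = ω_n√(1 − ζ²) = 53.79 × √(1 − 0.0945) = 51.18 rad/s.
f_d = ω_d/(2π) = 8.146 Hz.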